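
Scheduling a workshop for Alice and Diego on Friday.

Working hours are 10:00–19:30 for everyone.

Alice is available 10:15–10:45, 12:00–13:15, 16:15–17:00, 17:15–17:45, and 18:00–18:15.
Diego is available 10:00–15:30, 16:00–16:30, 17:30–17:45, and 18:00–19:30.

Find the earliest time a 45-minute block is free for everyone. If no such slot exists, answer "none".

12:00

Alice ∩ Diego: 10:15–10:45, 12:00–13:15, 16:15–16:30, 17:30–17:45, 18:00–18:15.
Windows ≥ 45 min: 12:00–13:15.
Earliest such window starts at 12:00.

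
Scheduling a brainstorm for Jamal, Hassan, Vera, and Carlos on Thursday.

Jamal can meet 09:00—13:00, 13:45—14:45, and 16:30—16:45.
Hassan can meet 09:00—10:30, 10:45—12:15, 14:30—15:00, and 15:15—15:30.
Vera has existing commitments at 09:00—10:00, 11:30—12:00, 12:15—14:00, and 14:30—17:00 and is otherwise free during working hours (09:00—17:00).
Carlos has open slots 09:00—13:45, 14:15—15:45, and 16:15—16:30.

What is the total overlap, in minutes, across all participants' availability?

90 minutes

Vera free within 09:00–17:00: 10:00–11:30, 12:00–12:15, 14:00–14:30.
Jamal ∩ Hassan: 09:00–10:30, 10:45–12:15, 14:30–14:45.
Jamal ∩ Hassan ∩ Vera: 10:00–10:30, 10:45–11:30, 12:00–12:15.
Jamal ∩ Hassan ∩ Vera ∩ Carlos: 10:00–10:30, 10:45–11:30, 12:00–12:15.
Total common minutes: 30 + 45 + 15 = 90.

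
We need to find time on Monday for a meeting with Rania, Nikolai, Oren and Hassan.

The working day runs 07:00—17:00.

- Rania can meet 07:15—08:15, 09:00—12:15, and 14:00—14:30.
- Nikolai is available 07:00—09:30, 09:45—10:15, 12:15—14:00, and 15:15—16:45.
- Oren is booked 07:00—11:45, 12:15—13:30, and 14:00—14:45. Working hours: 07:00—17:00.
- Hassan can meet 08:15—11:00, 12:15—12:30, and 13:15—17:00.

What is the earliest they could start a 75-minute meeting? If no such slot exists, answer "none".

Oren free within 07:00–17:00: 11:45–12:15, 13:30–14:00, 14:45–17:00.
Rania ∩ Nikolai: 07:15–08:15, 09:00–09:30, 09:45–10:15.
Rania ∩ Nikolai ∩ Oren: (none).
Rania ∩ Nikolai ∩ Oren ∩ Hassan: (none).
Windows ≥ 75 min: (none).

none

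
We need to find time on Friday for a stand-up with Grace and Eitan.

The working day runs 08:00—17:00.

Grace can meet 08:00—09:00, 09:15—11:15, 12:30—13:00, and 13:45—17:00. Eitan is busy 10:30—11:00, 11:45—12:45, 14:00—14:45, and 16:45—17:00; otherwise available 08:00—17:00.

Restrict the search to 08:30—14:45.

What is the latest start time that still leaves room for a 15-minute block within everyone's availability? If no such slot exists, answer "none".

Eitan free within 08:00–17:00: 08:00–10:30, 11:00–11:45, 12:45–14:00, 14:45–16:45.
Grace ∩ Eitan: 08:00–09:00, 09:15–10:30, 11:00–11:15, 12:45–13:00, 13:45–14:00, 14:45–16:45.
Restricted to 08:30–14:45: 08:30–09:00, 09:15–10:30, 11:00–11:15, 12:45–13:00, 13:45–14:00.
Windows ≥ 15 min: 08:30–09:00, 09:15–10:30, 11:00–11:15, 12:45–13:00, 13:45–14:00.
Latest start in the last window 13:45–14:00 is 14:00 − 15 min = 13:45.

13:45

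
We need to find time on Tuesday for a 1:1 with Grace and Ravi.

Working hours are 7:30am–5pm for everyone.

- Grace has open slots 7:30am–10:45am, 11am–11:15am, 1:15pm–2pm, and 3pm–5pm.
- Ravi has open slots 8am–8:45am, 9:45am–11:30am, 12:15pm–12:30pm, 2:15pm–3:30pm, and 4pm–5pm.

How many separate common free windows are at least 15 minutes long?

Grace ∩ Ravi: 08:00–08:45, 09:45–10:45, 11:00–11:15, 15:00–15:30, 16:00–17:00.
Windows ≥ 15 min: 08:00–08:45, 09:45–10:45, 11:00–11:15, 15:00–15:30, 16:00–17:00.
That's 5 windows.

5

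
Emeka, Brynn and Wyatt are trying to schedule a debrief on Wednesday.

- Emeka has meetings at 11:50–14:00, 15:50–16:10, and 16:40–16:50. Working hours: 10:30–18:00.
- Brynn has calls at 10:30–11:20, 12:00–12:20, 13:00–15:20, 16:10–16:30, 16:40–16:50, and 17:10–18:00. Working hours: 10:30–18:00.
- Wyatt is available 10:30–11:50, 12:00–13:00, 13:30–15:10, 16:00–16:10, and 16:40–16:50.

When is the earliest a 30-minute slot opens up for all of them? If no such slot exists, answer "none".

11:20

Emeka free within 10:30–18:00: 10:30–11:50, 14:00–15:50, 16:10–16:40, 16:50–18:00.
Brynn free within 10:30–18:00: 11:20–12:00, 12:20–13:00, 15:20–16:10, 16:30–16:40, 16:50–17:10.
Emeka ∩ Brynn: 11:20–11:50, 15:20–15:50, 16:30–16:40, 16:50–17:10.
Emeka ∩ Brynn ∩ Wyatt: 11:20–11:50.
Windows ≥ 30 min: 11:20–11:50.
Earliest such window starts at 11:20.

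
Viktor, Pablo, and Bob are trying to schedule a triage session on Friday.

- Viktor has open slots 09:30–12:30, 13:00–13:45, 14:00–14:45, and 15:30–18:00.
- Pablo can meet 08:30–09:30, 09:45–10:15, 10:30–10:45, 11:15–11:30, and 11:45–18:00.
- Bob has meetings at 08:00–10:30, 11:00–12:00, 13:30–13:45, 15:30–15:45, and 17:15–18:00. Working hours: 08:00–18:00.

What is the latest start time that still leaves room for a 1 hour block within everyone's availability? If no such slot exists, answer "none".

16:15

Bob free within 08:00–18:00: 10:30–11:00, 12:00–13:30, 13:45–15:30, 15:45–17:15.
Viktor ∩ Pablo: 09:45–10:15, 10:30–10:45, 11:15–11:30, 11:45–12:30, 13:00–13:45, 14:00–14:45, 15:30–18:00.
Viktor ∩ Pablo ∩ Bob: 10:30–10:45, 12:00–12:30, 13:00–13:30, 14:00–14:45, 15:45–17:15.
Windows ≥ 60 min: 15:45–17:15.
Latest start in the last window 15:45–17:15 is 17:15 − 60 min = 16:15.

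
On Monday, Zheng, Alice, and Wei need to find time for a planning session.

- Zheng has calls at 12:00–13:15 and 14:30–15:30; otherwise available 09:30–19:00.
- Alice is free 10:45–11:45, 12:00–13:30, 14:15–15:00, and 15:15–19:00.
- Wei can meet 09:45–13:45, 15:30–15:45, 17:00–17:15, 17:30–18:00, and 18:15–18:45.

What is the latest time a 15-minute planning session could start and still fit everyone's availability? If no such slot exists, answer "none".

18:30

Zheng free within 09:30–19:00: 09:30–12:00, 13:15–14:30, 15:30–19:00.
Zheng ∩ Alice: 10:45–11:45, 13:15–13:30, 14:15–14:30, 15:30–19:00.
Zheng ∩ Alice ∩ Wei: 10:45–11:45, 13:15–13:30, 15:30–15:45, 17:00–17:15, 17:30–18:00, 18:15–18:45.
Windows ≥ 15 min: 10:45–11:45, 13:15–13:30, 15:30–15:45, 17:00–17:15, 17:30–18:00, 18:15–18:45.
Latest start in the last window 18:15–18:45 is 18:45 − 15 min = 18:30.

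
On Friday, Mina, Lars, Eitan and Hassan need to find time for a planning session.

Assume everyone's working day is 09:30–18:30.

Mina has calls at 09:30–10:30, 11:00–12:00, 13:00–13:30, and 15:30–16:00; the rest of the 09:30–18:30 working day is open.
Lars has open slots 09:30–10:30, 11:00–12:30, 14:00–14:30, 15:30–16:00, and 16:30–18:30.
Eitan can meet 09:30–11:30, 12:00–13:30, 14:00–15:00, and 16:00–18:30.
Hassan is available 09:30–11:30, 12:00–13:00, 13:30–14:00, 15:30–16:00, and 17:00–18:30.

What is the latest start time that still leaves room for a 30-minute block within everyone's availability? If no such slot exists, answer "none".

Mina free within 09:30–18:30: 10:30–11:00, 12:00–13:00, 13:30–15:30, 16:00–18:30.
Mina ∩ Lars: 12:00–12:30, 14:00–14:30, 16:30–18:30.
Mina ∩ Lars ∩ Eitan: 12:00–12:30, 14:00–14:30, 16:30–18:30.
Mina ∩ Lars ∩ Eitan ∩ Hassan: 12:00–12:30, 17:00–18:30.
Windows ≥ 30 min: 12:00–12:30, 17:00–18:30.
Latest start in the last window 17:00–18:30 is 18:30 − 30 min = 18:00.

18:00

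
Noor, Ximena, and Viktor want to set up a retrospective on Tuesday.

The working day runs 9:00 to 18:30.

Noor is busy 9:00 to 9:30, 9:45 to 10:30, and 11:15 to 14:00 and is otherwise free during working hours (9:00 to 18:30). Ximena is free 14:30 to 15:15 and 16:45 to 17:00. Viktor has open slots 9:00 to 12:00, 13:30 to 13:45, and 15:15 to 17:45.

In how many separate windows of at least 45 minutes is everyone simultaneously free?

Noor free within 09:00–18:30: 09:30–09:45, 10:30–11:15, 14:00–18:30.
Noor ∩ Ximena: 14:30–15:15, 16:45–17:00.
Noor ∩ Ximena ∩ Viktor: 16:45–17:00.
Windows ≥ 45 min: (none).
That's 0 windows.

0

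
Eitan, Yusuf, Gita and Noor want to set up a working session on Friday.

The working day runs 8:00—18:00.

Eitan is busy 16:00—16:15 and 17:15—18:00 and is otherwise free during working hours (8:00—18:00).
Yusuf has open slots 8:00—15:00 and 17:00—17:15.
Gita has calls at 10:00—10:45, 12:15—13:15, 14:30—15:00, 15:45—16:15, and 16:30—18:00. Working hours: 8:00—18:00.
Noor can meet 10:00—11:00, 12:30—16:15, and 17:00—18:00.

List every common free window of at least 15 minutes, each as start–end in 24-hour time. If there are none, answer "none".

10:45–11:00, 13:15–14:30

Eitan free within 08:00–18:00: 08:00–16:00, 16:15–17:15.
Gita free within 08:00–18:00: 08:00–10:00, 10:45–12:15, 13:15–14:30, 15:00–15:45, 16:15–16:30.
Eitan ∩ Yusuf: 08:00–15:00, 17:00–17:15.
Eitan ∩ Yusuf ∩ Gita: 08:00–10:00, 10:45–12:15, 13:15–14:30.
Eitan ∩ Yusuf ∩ Gita ∩ Noor: 10:45–11:00, 13:15–14:30.
Windows ≥ 15 min: 10:45–11:00, 13:15–14:30.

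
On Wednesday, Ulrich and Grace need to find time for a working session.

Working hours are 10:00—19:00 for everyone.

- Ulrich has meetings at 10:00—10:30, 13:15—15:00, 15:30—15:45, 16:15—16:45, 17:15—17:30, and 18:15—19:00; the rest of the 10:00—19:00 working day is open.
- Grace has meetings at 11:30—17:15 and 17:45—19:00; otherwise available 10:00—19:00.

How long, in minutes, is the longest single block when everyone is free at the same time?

Ulrich free within 10:00–19:00: 10:30–13:15, 15:00–15:30, 15:45–16:15, 16:45–17:15, 17:30–18:15.
Grace free within 10:00–19:00: 10:00–11:30, 17:15–17:45.
Ulrich ∩ Grace: 10:30–11:30, 17:30–17:45.
Common window lengths: 60, 15 min; longest is 60.

60 minutes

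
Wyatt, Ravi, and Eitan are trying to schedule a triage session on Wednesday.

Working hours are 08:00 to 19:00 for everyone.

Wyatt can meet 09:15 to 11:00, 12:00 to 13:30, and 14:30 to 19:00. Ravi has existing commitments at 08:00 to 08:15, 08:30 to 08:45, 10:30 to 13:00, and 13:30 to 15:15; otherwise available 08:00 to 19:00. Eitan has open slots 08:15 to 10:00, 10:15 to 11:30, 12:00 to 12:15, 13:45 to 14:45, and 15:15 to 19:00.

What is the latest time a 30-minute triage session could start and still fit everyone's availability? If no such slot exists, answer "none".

18:30

Ravi free within 08:00–19:00: 08:15–08:30, 08:45–10:30, 13:00–13:30, 15:15–19:00.
Wyatt ∩ Ravi: 09:15–10:30, 13:00–13:30, 15:15–19:00.
Wyatt ∩ Ravi ∩ Eitan: 09:15–10:00, 10:15–10:30, 15:15–19:00.
Windows ≥ 30 min: 09:15–10:00, 15:15–19:00.
Latest start in the last window 15:15–19:00 is 19:00 − 30 min = 18:30.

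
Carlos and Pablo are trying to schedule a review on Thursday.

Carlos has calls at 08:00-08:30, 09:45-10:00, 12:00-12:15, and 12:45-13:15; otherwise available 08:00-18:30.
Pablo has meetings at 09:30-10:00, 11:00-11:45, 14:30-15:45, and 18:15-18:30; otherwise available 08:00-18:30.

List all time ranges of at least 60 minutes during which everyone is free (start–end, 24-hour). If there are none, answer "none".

08:30–09:30, 10:00–11:00, 13:15–14:30, 15:45–18:15

Carlos free within 08:00–18:30: 08:30–09:45, 10:00–12:00, 12:15–12:45, 13:15–18:30.
Pablo free within 08:00–18:30: 08:00–09:30, 10:00–11:00, 11:45–14:30, 15:45–18:15.
Carlos ∩ Pablo: 08:30–09:30, 10:00–11:00, 11:45–12:00, 12:15–12:45, 13:15–14:30, 15:45–18:15.
Windows ≥ 60 min: 08:30–09:30, 10:00–11:00, 13:15–14:30, 15:45–18:15.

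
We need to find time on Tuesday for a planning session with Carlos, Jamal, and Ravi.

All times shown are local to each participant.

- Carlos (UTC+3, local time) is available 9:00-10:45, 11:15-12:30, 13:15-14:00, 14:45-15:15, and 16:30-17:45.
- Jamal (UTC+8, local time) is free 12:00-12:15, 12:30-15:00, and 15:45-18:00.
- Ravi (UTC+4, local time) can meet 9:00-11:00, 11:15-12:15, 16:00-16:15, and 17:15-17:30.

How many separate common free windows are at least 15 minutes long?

1

Carlos → UTC: 06:00–07:45, 08:15–09:30, 10:15–11:00, 11:45–12:15, 13:30–14:45.
Jamal → UTC: 04:00–04:15, 04:30–07:00, 07:45–10:00.
Ravi → UTC: 05:00–07:00, 07:15–08:15, 12:00–12:15, 13:15–13:30.
Carlos ∩ Jamal: 06:00–07:00, 08:15–09:30.
Carlos ∩ Jamal ∩ Ravi: 06:00–07:00.
Windows ≥ 15 min: 06:00–07:00.
That's 1 window.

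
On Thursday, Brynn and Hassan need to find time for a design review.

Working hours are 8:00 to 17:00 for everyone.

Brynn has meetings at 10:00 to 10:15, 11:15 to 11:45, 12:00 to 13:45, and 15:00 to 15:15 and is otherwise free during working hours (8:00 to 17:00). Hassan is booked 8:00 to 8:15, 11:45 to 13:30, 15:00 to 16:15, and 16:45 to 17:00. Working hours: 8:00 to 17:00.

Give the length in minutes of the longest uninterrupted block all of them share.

Brynn free within 08:00–17:00: 08:00–10:00, 10:15–11:15, 11:45–12:00, 13:45–15:00, 15:15–17:00.
Hassan free within 08:00–17:00: 08:15–11:45, 13:30–15:00, 16:15–16:45.
Brynn ∩ Hassan: 08:15–10:00, 10:15–11:15, 13:45–15:00, 16:15–16:45.
Common window lengths: 105, 60, 75, 30 min; longest is 105.

105 minutes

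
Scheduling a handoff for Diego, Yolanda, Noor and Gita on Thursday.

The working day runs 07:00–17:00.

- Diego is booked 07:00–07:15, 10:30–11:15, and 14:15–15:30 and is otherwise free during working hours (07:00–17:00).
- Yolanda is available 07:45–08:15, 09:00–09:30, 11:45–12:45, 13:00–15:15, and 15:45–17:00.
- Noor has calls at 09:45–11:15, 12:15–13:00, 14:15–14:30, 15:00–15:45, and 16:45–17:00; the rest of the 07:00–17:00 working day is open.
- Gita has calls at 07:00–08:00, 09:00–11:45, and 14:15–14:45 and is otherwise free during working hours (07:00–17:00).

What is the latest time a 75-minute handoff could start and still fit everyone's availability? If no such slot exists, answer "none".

13:00

Diego free within 07:00–17:00: 07:15–10:30, 11:15–14:15, 15:30–17:00.
Noor free within 07:00–17:00: 07:00–09:45, 11:15–12:15, 13:00–14:15, 14:30–15:00, 15:45–16:45.
Gita free within 07:00–17:00: 08:00–09:00, 11:45–14:15, 14:45–17:00.
Diego ∩ Yolanda: 07:45–08:15, 09:00–09:30, 11:45–12:45, 13:00–14:15, 15:45–17:00.
Diego ∩ Yolanda ∩ Noor: 07:45–08:15, 09:00–09:30, 11:45–12:15, 13:00–14:15, 15:45–16:45.
Diego ∩ Yolanda ∩ Noor ∩ Gita: 08:00–08:15, 11:45–12:15, 13:00–14:15, 15:45–16:45.
Windows ≥ 75 min: 13:00–14:15.
Latest start in the last window 13:00–14:15 is 14:15 − 75 min = 13:00.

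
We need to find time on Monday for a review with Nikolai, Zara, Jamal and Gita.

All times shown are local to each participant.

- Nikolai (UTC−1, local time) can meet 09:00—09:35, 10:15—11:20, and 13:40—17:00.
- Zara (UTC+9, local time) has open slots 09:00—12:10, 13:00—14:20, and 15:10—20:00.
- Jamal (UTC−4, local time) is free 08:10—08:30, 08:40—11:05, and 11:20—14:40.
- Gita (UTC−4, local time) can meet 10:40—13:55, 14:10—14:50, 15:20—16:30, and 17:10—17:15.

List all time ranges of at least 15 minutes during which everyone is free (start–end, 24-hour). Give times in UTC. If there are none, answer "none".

Nikolai → UTC: 10:00–10:35, 11:15–12:20, 14:40–18:00.
Zara → UTC: 00:00–03:10, 04:00–05:20, 06:10–11:00.
Jamal → UTC: 12:10–12:30, 12:40–15:05, 15:20–18:40.
Gita → UTC: 14:40–17:55, 18:10–18:50, 19:20–20:30, 21:10–21:15.
Nikolai ∩ Zara: 10:00–10:35.
Nikolai ∩ Zara ∩ Jamal: (none).
Nikolai ∩ Zara ∩ Jamal ∩ Gita: (none).
Windows ≥ 15 min: (none).

none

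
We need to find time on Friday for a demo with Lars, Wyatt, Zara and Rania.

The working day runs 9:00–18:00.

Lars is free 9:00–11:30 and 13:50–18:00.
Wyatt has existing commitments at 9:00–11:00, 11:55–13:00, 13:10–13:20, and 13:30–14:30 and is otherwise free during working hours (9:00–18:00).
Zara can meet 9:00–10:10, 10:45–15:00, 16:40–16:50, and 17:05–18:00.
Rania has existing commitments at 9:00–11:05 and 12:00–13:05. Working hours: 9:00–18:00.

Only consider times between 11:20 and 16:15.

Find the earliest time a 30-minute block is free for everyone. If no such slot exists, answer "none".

14:30

Wyatt free within 09:00–18:00: 11:00–11:55, 13:00–13:10, 13:20–13:30, 14:30–18:00.
Rania free within 09:00–18:00: 11:05–12:00, 13:05–18:00.
Lars ∩ Wyatt: 11:00–11:30, 14:30–18:00.
Lars ∩ Wyatt ∩ Zara: 11:00–11:30, 14:30–15:00, 16:40–16:50, 17:05–18:00.
Lars ∩ Wyatt ∩ Zara ∩ Rania: 11:05–11:30, 14:30–15:00, 16:40–16:50, 17:05–18:00.
Restricted to 11:20–16:15: 11:20–11:30, 14:30–15:00.
Windows ≥ 30 min: 14:30–15:00.
Earliest such window starts at 14:30.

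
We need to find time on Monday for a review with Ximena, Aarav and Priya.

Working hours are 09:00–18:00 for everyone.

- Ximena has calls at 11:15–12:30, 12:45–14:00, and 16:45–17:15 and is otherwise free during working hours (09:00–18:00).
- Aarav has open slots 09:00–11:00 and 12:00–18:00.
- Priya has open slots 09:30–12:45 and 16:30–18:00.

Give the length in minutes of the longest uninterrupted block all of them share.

Ximena free within 09:00–18:00: 09:00–11:15, 12:30–12:45, 14:00–16:45, 17:15–18:00.
Ximena ∩ Aarav: 09:00–11:00, 12:30–12:45, 14:00–16:45, 17:15–18:00.
Ximena ∩ Aarav ∩ Priya: 09:30–11:00, 12:30–12:45, 16:30–16:45, 17:15–18:00.
Common window lengths: 90, 15, 15, 45 min; longest is 90.

90 minutes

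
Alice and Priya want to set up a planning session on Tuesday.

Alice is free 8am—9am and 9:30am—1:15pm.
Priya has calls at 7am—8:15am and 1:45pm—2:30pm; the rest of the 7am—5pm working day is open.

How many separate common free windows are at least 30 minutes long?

2

Priya free within 07:00–17:00: 08:15–13:45, 14:30–17:00.
Alice ∩ Priya: 08:15–09:00, 09:30–13:15.
Windows ≥ 30 min: 08:15–09:00, 09:30–13:15.
That's 2 windows.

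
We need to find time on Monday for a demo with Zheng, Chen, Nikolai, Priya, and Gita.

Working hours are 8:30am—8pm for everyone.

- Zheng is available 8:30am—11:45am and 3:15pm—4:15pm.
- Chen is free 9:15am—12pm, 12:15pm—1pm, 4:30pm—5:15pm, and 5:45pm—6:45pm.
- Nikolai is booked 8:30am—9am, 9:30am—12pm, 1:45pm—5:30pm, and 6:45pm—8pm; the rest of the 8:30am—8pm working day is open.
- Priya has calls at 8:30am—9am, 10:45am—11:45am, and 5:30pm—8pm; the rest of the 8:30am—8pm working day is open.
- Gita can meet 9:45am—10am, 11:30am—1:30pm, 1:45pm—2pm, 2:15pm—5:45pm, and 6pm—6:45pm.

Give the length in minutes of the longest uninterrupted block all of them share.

0 minutes

Nikolai free within 08:30–20:00: 09:00–09:30, 12:00–13:45, 17:30–18:45.
Priya free within 08:30–20:00: 09:00–10:45, 11:45–17:30.
Zheng ∩ Chen: 09:15–11:45.
Zheng ∩ Chen ∩ Nikolai: 09:15–09:30.
Zheng ∩ Chen ∩ Nikolai ∩ Priya: 09:15–09:30.
Zheng ∩ Chen ∩ Nikolai ∩ Priya ∩ Gita: (none).
No common window.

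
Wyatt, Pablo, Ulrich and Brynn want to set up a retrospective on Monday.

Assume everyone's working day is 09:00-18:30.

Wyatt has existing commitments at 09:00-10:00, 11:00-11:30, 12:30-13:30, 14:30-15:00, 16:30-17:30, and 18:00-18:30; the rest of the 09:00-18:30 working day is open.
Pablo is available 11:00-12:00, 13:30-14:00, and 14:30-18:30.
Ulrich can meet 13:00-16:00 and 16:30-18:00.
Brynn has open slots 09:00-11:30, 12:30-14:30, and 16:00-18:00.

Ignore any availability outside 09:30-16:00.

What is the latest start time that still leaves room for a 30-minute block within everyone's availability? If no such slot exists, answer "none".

Wyatt free within 09:00–18:30: 10:00–11:00, 11:30–12:30, 13:30–14:30, 15:00–16:30, 17:30–18:00.
Wyatt ∩ Pablo: 11:30–12:00, 13:30–14:00, 15:00–16:30, 17:30–18:00.
Wyatt ∩ Pablo ∩ Ulrich: 13:30–14:00, 15:00–16:00, 17:30–18:00.
Wyatt ∩ Pablo ∩ Ulrich ∩ Brynn: 13:30–14:00, 17:30–18:00.
Restricted to 09:30–16:00: 13:30–14:00.
Windows ≥ 30 min: 13:30–14:00.
Latest start in the last window 13:30–14:00 is 14:00 − 30 min = 13:30.

13:30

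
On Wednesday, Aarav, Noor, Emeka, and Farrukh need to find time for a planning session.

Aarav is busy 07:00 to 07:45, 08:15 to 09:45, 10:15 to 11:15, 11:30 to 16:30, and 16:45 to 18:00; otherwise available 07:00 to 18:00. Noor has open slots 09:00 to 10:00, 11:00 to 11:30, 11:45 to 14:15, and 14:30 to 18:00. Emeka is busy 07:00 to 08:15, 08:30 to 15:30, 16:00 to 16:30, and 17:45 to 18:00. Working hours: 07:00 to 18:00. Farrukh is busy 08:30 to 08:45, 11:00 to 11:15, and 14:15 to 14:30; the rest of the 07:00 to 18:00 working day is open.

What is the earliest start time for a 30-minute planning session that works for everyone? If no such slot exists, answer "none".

Aarav free within 07:00–18:00: 07:45–08:15, 09:45–10:15, 11:15–11:30, 16:30–16:45.
Emeka free within 07:00–18:00: 08:15–08:30, 15:30–16:00, 16:30–17:45.
Farrukh free within 07:00–18:00: 07:00–08:30, 08:45–11:00, 11:15–14:15, 14:30–18:00.
Aarav ∩ Noor: 09:45–10:00, 11:15–11:30, 16:30–16:45.
Aarav ∩ Noor ∩ Emeka: 16:30–16:45.
Aarav ∩ Noor ∩ Emeka ∩ Farrukh: 16:30–16:45.
Windows ≥ 30 min: (none).

none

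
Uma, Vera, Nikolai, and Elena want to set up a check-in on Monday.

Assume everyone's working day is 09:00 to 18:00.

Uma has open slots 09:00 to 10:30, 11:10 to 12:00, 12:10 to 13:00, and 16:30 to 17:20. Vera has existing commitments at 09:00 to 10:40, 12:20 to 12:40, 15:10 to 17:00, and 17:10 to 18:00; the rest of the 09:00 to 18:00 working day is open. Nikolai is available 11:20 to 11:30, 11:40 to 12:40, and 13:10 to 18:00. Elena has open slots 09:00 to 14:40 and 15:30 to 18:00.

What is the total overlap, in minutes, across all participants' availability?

Vera free within 09:00–18:00: 10:40–12:20, 12:40–15:10, 17:00–17:10.
Uma ∩ Vera: 11:10–12:00, 12:10–12:20, 12:40–13:00, 17:00–17:10.
Uma ∩ Vera ∩ Nikolai: 11:20–11:30, 11:40–12:00, 12:10–12:20, 17:00–17:10.
Uma ∩ Vera ∩ Nikolai ∩ Elena: 11:20–11:30, 11:40–12:00, 12:10–12:20, 17:00–17:10.
Total common minutes: 10 + 20 + 10 + 10 = 50.

50 minutes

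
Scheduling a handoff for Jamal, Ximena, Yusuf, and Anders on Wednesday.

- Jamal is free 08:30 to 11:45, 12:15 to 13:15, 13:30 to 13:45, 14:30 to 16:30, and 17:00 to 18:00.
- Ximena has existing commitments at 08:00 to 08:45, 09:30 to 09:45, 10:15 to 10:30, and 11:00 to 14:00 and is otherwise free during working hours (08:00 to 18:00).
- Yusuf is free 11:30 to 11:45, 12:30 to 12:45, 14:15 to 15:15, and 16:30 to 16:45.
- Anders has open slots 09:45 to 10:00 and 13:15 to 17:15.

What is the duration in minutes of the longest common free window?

Ximena free within 08:00–18:00: 08:45–09:30, 09:45–10:15, 10:30–11:00, 14:00–18:00.
Jamal ∩ Ximena: 08:45–09:30, 09:45–10:15, 10:30–11:00, 14:30–16:30, 17:00–18:00.
Jamal ∩ Ximena ∩ Yusuf: 14:30–15:15.
Jamal ∩ Ximena ∩ Yusuf ∩ Anders: 14:30–15:15.
Single common window of 45 minutes.

45 minutes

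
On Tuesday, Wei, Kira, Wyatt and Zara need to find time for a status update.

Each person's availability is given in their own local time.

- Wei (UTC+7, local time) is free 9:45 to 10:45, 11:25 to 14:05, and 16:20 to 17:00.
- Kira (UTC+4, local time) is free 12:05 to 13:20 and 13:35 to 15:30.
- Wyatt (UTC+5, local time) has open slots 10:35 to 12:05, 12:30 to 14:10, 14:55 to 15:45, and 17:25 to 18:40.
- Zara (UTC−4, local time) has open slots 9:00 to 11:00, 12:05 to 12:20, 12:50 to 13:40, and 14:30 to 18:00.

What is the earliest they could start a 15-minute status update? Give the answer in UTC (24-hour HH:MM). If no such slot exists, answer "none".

Wei → UTC: 02:45–03:45, 04:25–07:05, 09:20–10:00.
Kira → UTC: 08:05–09:20, 09:35–11:30.
Wyatt → UTC: 05:35–07:05, 07:30–09:10, 09:55–10:45, 12:25–13:40.
Zara → UTC: 13:00–15:00, 16:05–16:20, 16:50–17:40, 18:30–22:00.
Wei ∩ Kira: 09:35–10:00.
Wei ∩ Kira ∩ Wyatt: 09:55–10:00.
Wei ∩ Kira ∩ Wyatt ∩ Zara: (none).
Windows ≥ 15 min: (none).

none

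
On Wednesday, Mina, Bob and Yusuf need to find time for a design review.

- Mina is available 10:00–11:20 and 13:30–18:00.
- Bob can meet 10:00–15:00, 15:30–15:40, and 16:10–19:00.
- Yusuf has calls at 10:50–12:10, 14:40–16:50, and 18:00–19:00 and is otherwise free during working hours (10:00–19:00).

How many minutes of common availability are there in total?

190 minutes

Yusuf free within 10:00–19:00: 10:00–10:50, 12:10–14:40, 16:50–18:00.
Mina ∩ Bob: 10:00–11:20, 13:30–15:00, 15:30–15:40, 16:10–18:00.
Mina ∩ Bob ∩ Yusuf: 10:00–10:50, 13:30–14:40, 16:50–18:00.
Total common minutes: 50 + 70 + 70 = 190.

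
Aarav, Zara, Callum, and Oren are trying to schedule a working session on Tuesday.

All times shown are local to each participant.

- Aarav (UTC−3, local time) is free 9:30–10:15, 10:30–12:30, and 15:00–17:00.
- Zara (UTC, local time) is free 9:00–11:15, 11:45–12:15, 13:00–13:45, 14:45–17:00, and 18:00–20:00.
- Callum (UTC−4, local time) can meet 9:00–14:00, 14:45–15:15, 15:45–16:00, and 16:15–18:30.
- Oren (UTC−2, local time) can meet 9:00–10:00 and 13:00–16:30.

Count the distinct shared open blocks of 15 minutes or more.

1

Aarav → UTC: 12:30–13:15, 13:30–15:30, 18:00–20:00.
Zara → UTC: 09:00–11:15, 11:45–12:15, 13:00–13:45, 14:45–17:00, 18:00–20:00.
Callum → UTC: 13:00–18:00, 18:45–19:15, 19:45–20:00, 20:15–22:30.
Oren → UTC: 11:00–12:00, 15:00–18:30.
Aarav ∩ Zara: 13:00–13:15, 13:30–13:45, 14:45–15:30, 18:00–20:00.
Aarav ∩ Zara ∩ Callum: 13:00–13:15, 13:30–13:45, 14:45–15:30, 18:45–19:15, 19:45–20:00.
Aarav ∩ Zara ∩ Callum ∩ Oren: 15:00–15:30.
Windows ≥ 15 min: 15:00–15:30.
That's 1 window.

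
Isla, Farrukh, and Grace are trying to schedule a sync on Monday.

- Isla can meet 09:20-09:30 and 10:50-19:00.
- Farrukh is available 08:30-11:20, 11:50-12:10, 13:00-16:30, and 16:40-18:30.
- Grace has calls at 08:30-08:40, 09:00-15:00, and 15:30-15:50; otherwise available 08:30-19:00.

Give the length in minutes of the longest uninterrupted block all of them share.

110 minutes

Grace free within 08:30–19:00: 08:40–09:00, 15:00–15:30, 15:50–19:00.
Isla ∩ Farrukh: 09:20–09:30, 10:50–11:20, 11:50–12:10, 13:00–16:30, 16:40–18:30.
Isla ∩ Farrukh ∩ Grace: 15:00–15:30, 15:50–16:30, 16:40–18:30.
Common window lengths: 30, 40, 110 min; longest is 110.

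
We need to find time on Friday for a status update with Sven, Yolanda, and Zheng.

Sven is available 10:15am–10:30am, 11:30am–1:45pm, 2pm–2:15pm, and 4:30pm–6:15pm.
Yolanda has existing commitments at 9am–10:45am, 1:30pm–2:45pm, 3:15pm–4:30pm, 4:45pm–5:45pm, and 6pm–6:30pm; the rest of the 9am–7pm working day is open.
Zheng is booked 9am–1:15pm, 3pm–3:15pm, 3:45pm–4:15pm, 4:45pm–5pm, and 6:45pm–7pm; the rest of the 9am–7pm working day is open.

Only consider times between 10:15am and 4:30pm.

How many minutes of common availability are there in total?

15 minutes

Yolanda free within 09:00–19:00: 10:45–13:30, 14:45–15:15, 16:30–16:45, 17:45–18:00, 18:30–19:00.
Zheng free within 09:00–19:00: 13:15–15:00, 15:15–15:45, 16:15–16:45, 17:00–18:45.
Sven ∩ Yolanda: 11:30–13:30, 16:30–16:45, 17:45–18:00.
Sven ∩ Yolanda ∩ Zheng: 13:15–13:30, 16:30–16:45, 17:45–18:00.
Restricted to 10:15–16:30: 13:15–13:30.
Total common minutes: 15.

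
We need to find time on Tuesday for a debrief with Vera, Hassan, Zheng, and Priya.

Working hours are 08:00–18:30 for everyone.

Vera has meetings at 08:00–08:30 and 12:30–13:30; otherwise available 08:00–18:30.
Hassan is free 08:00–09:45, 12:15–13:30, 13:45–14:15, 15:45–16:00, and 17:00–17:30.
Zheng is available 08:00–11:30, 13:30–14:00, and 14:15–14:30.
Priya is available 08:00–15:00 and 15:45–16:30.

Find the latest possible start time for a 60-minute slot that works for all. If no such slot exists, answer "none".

08:45

Vera free within 08:00–18:30: 08:30–12:30, 13:30–18:30.
Vera ∩ Hassan: 08:30–09:45, 12:15–12:30, 13:45–14:15, 15:45–16:00, 17:00–17:30.
Vera ∩ Hassan ∩ Zheng: 08:30–09:45, 13:45–14:00.
Vera ∩ Hassan ∩ Zheng ∩ Priya: 08:30–09:45, 13:45–14:00.
Windows ≥ 60 min: 08:30–09:45.
Latest start in the last window 08:30–09:45 is 09:45 − 60 min = 08:45.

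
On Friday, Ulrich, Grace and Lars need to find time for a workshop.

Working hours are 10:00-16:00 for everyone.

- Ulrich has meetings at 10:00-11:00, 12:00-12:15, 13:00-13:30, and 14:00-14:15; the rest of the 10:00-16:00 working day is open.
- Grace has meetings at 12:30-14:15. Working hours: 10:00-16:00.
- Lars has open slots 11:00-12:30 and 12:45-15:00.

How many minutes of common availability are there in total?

Ulrich free within 10:00–16:00: 11:00–12:00, 12:15–13:00, 13:30–14:00, 14:15–16:00.
Grace free within 10:00–16:00: 10:00–12:30, 14:15–16:00.
Ulrich ∩ Grace: 11:00–12:00, 12:15–12:30, 14:15–16:00.
Ulrich ∩ Grace ∩ Lars: 11:00–12:00, 12:15–12:30, 14:15–15:00.
Total common minutes: 60 + 15 + 45 = 120.

120 minutes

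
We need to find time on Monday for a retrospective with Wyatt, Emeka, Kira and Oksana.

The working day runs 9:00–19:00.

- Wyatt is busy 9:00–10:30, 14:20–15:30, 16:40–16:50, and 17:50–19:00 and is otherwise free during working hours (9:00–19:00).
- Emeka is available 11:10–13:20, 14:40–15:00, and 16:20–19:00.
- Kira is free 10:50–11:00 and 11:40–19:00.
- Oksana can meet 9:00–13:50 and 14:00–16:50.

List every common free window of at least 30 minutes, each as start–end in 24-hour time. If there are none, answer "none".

11:40–13:20

Wyatt free within 09:00–19:00: 10:30–14:20, 15:30–16:40, 16:50–17:50.
Wyatt ∩ Emeka: 11:10–13:20, 16:20–16:40, 16:50–17:50.
Wyatt ∩ Emeka ∩ Kira: 11:40–13:20, 16:20–16:40, 16:50–17:50.
Wyatt ∩ Emeka ∩ Kira ∩ Oksana: 11:40–13:20, 16:20–16:40.
Windows ≥ 30 min: 11:40–13:20.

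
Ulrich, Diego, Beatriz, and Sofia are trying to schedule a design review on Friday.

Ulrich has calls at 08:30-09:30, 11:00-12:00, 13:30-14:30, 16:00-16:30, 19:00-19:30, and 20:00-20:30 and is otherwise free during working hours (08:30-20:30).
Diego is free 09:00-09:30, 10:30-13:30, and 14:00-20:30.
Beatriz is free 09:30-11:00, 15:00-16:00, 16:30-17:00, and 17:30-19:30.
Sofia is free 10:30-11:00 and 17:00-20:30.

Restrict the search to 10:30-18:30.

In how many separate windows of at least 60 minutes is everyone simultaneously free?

1

Ulrich free within 08:30–20:30: 09:30–11:00, 12:00–13:30, 14:30–16:00, 16:30–19:00, 19:30–20:00.
Ulrich ∩ Diego: 10:30–11:00, 12:00–13:30, 14:30–16:00, 16:30–19:00, 19:30–20:00.
Ulrich ∩ Diego ∩ Beatriz: 10:30–11:00, 15:00–16:00, 16:30–17:00, 17:30–19:00.
Ulrich ∩ Diego ∩ Beatriz ∩ Sofia: 10:30–11:00, 17:30–19:00.
Restricted to 10:30–18:30: 10:30–11:00, 17:30–18:30.
Windows ≥ 60 min: 17:30–18:30.
That's 1 window.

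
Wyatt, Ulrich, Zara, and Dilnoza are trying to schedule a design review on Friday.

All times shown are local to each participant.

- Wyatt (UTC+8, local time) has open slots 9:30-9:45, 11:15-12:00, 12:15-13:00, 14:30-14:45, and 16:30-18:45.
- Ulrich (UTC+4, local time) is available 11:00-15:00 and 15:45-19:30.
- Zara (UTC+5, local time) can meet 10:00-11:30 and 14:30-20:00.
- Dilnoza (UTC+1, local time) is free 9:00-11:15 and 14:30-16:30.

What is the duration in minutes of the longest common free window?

Wyatt → UTC: 01:30–01:45, 03:15–04:00, 04:15–05:00, 06:30–06:45, 08:30–10:45.
Ulrich → UTC: 07:00–11:00, 11:45–15:30.
Zara → UTC: 05:00–06:30, 09:30–15:00.
Dilnoza → UTC: 08:00–10:15, 13:30–15:30.
Wyatt ∩ Ulrich: 08:30–10:45.
Wyatt ∩ Ulrich ∩ Zara: 09:30–10:45.
Wyatt ∩ Ulrich ∩ Zara ∩ Dilnoza: 09:30–10:15.
Single common window of 45 minutes.

45 minutes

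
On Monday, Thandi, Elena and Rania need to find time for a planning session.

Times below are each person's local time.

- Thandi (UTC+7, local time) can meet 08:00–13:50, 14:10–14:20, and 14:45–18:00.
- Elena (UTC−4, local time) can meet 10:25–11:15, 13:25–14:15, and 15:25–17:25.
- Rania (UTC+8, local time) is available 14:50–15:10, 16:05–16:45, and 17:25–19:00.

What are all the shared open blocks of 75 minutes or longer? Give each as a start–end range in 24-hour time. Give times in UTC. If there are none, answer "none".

none

Thandi → UTC: 01:00–06:50, 07:10–07:20, 07:45–11:00.
Elena → UTC: 14:25–15:15, 17:25–18:15, 19:25–21:25.
Rania → UTC: 06:50–07:10, 08:05–08:45, 09:25–11:00.
Thandi ∩ Elena: (none).
Thandi ∩ Elena ∩ Rania: (none).
Windows ≥ 75 min: (none).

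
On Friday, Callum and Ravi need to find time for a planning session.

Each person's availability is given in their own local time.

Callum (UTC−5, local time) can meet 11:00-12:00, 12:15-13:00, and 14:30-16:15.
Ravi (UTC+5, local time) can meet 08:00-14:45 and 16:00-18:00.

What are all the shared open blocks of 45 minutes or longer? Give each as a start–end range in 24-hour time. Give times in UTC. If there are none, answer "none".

none

Callum → UTC: 16:00–17:00, 17:15–18:00, 19:30–21:15.
Ravi → UTC: 03:00–09:45, 11:00–13:00.
Callum ∩ Ravi: (none).
Windows ≥ 45 min: (none).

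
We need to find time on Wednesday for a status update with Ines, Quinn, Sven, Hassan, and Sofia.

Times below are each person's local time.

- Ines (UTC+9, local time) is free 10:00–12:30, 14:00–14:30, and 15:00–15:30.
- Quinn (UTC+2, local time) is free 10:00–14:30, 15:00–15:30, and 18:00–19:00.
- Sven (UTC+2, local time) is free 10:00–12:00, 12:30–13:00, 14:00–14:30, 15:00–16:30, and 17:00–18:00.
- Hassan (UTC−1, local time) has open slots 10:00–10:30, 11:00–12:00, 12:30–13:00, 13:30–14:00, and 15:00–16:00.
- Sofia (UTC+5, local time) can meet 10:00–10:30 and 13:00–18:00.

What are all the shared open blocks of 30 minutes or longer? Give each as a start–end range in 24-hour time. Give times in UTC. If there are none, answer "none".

Ines → UTC: 01:00–03:30, 05:00–05:30, 06:00–06:30.
Quinn → UTC: 08:00–12:30, 13:00–13:30, 16:00–17:00.
Sven → UTC: 08:00–10:00, 10:30–11:00, 12:00–12:30, 13:00–14:30, 15:00–16:00.
Hassan → UTC: 11:00–11:30, 12:00–13:00, 13:30–14:00, 14:30–15:00, 16:00–17:00.
Sofia → UTC: 05:00–05:30, 08:00–13:00.
Ines ∩ Quinn: (none).
Ines ∩ Quinn ∩ Sven: (none).
Ines ∩ Quinn ∩ Sven ∩ Hassan: (none).
Ines ∩ Quinn ∩ Sven ∩ Hassan ∩ Sofia: (none).
Windows ≥ 30 min: (none).

none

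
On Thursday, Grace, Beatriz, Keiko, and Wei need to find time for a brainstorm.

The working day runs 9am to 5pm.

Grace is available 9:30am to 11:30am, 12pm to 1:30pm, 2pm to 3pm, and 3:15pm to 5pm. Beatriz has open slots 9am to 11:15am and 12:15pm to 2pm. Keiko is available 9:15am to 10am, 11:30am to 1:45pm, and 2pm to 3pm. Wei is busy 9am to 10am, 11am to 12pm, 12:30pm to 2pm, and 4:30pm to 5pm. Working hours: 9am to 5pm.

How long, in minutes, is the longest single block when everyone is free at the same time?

Wei free within 09:00–17:00: 10:00–11:00, 12:00–12:30, 14:00–16:30.
Grace ∩ Beatriz: 09:30–11:15, 12:15–13:30.
Grace ∩ Beatriz ∩ Keiko: 09:30–10:00, 12:15–13:30.
Grace ∩ Beatriz ∩ Keiko ∩ Wei: 12:15–12:30.
Single common window of 15 minutes.

15 minutes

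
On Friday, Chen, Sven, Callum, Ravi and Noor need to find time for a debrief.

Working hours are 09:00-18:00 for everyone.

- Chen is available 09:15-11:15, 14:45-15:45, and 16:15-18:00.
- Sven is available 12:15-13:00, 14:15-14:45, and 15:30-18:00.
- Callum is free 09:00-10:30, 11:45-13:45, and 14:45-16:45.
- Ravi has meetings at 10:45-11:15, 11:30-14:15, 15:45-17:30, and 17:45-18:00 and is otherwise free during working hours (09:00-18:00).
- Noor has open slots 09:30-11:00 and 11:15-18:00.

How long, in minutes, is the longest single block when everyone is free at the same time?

15 minutes

Ravi free within 09:00–18:00: 09:00–10:45, 11:15–11:30, 14:15–15:45, 17:30–17:45.
Chen ∩ Sven: 15:30–15:45, 16:15–18:00.
Chen ∩ Sven ∩ Callum: 15:30–15:45, 16:15–16:45.
Chen ∩ Sven ∩ Callum ∩ Ravi: 15:30–15:45.
Chen ∩ Sven ∩ Callum ∩ Ravi ∩ Noor: 15:30–15:45.
Single common window of 15 minutes.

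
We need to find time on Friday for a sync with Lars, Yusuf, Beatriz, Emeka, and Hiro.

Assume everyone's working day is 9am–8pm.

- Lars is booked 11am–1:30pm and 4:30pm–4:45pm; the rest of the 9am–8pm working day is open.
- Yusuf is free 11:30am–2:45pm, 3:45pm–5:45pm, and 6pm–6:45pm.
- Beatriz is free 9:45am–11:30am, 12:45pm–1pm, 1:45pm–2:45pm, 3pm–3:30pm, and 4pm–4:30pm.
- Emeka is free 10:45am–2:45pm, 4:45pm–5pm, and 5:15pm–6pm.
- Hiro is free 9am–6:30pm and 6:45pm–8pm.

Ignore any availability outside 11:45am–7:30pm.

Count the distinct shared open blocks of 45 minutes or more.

Lars free within 09:00–20:00: 09:00–11:00, 13:30–16:30, 16:45–20:00.
Lars ∩ Yusuf: 13:30–14:45, 15:45–16:30, 16:45–17:45, 18:00–18:45.
Lars ∩ Yusuf ∩ Beatriz: 13:45–14:45, 16:00–16:30.
Lars ∩ Yusuf ∩ Beatriz ∩ Emeka: 13:45–14:45.
Lars ∩ Yusuf ∩ Beatriz ∩ Emeka ∩ Hiro: 13:45–14:45.
Restricted to 11:45–19:30: 13:45–14:45.
Windows ≥ 45 min: 13:45–14:45.
That's 1 window.

1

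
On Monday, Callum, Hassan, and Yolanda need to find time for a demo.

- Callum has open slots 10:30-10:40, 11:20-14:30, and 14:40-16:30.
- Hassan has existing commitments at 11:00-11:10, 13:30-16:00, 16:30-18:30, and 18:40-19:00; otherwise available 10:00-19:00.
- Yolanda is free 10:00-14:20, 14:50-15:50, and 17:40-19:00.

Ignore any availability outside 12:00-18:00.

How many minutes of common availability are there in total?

90 minutes

Hassan free within 10:00–19:00: 10:00–11:00, 11:10–13:30, 16:00–16:30, 18:30–18:40.
Callum ∩ Hassan: 10:30–10:40, 11:20–13:30, 16:00–16:30.
Callum ∩ Hassan ∩ Yolanda: 10:30–10:40, 11:20–13:30.
Restricted to 12:00–18:00: 12:00–13:30.
Total common minutes: 90.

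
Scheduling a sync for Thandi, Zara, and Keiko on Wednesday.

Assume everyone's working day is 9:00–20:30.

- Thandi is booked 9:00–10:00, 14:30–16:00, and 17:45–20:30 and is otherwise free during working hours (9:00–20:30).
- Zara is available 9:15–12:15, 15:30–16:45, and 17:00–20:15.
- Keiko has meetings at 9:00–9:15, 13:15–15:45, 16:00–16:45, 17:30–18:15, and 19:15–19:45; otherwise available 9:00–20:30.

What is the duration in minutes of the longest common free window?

Thandi free within 09:00–20:30: 10:00–14:30, 16:00–17:45.
Keiko free within 09:00–20:30: 09:15–13:15, 15:45–16:00, 16:45–17:30, 18:15–19:15, 19:45–20:30.
Thandi ∩ Zara: 10:00–12:15, 16:00–16:45, 17:00–17:45.
Thandi ∩ Zara ∩ Keiko: 10:00–12:15, 17:00–17:30.
Common window lengths: 135, 30 min; longest is 135.

135 minutes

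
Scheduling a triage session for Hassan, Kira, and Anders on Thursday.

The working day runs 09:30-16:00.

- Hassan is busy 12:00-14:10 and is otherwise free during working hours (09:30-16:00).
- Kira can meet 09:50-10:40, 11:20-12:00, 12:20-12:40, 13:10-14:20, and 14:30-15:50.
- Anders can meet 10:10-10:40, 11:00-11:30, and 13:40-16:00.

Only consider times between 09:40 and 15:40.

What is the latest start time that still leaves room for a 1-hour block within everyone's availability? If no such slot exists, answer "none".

14:40

Hassan free within 09:30–16:00: 09:30–12:00, 14:10–16:00.
Hassan ∩ Kira: 09:50–10:40, 11:20–12:00, 14:10–14:20, 14:30–15:50.
Hassan ∩ Kira ∩ Anders: 10:10–10:40, 11:20–11:30, 14:10–14:20, 14:30–15:50.
Restricted to 09:40–15:40: 10:10–10:40, 11:20–11:30, 14:10–14:20, 14:30–15:40.
Windows ≥ 60 min: 14:30–15:40.
Latest start in the last window 14:30–15:40 is 15:40 − 60 min = 14:40.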